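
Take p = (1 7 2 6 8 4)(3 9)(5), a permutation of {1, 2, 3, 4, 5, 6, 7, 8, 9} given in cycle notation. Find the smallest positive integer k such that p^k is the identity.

The disjoint cycles have lengths 6, 2, 1.
Since disjoint cycles commute, ord(p) = lcm(6, 2) = 6.

6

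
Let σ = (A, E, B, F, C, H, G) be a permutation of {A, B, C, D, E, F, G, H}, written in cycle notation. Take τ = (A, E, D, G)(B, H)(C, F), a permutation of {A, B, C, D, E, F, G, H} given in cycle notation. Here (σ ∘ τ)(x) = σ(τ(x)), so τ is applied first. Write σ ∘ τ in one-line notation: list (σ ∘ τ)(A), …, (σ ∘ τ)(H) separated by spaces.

(σ ∘ τ)(x) = σ(τ(x)). Computing each image: σ(τ(A)) = σ(E) = B, σ(τ(B)) = σ(H) = G, σ(τ(C)) = σ(F) = C, σ(τ(D)) = σ(G) = A, σ(τ(E)) = σ(D) = D, σ(τ(F)) = σ(C) = H, σ(τ(G)) = σ(A) = E, σ(τ(H)) = σ(B) = F.
Hence σ ∘ τ = [B G C A D H E F].

B G C A D H E F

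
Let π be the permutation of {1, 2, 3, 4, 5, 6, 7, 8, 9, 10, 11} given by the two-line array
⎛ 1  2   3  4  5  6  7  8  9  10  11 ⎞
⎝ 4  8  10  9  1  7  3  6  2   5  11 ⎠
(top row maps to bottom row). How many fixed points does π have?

1

The fixed points (elements with π(x) = x) are {11}, so there is 1.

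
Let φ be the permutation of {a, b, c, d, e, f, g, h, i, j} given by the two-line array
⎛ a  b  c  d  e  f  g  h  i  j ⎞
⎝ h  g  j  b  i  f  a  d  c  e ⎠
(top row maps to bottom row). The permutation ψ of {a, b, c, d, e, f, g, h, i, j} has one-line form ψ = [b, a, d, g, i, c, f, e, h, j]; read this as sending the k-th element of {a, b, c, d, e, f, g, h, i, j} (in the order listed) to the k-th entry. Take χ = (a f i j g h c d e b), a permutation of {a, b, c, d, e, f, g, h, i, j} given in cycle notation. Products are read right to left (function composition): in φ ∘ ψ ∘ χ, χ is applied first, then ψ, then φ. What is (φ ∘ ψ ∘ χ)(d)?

(φ ∘ ψ ∘ χ)(d) = φ(ψ(χ(d))). χ(d) = e, then ψ(e) = i, then φ(i) = c, so the result is c.

c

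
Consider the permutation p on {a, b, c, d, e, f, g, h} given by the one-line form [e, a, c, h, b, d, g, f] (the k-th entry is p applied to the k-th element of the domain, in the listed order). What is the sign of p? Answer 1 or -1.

In disjoint-cycle form the cycle lengths are 3, 3, 1, 1.
A cycle is odd iff its length is even; p has 0 even-length cycles, so sgn(p) = (−1)^0 and p is even.

1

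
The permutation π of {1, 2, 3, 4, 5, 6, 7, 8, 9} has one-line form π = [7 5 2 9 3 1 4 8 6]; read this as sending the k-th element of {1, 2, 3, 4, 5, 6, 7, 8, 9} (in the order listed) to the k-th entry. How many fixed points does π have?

1

The fixed points (elements with π(x) = x) are {8}, so there is 1.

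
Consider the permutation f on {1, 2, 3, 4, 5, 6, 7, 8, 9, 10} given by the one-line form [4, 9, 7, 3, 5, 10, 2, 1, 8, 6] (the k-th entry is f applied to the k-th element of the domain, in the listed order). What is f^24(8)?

Tracing 8 → 1 → … returns to 8 after 7 steps, so 8 lies in a 7-cycle (1 4 3 7 2 9 8).
Since the cycle has length 7, f^24 acts on it the same as f^3 (24 mod 7 = 3).
Stepping 3 places around the cycle: 8 → 1 → 4 → 3.

3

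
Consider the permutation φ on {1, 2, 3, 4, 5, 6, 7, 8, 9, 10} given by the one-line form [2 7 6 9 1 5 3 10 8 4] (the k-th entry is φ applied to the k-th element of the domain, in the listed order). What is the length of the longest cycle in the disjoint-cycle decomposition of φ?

Decomposing into disjoint cycles gives (1, 2, 7, 3, 6, 5)(4, 9, 8, 10); the longest has length 6.

6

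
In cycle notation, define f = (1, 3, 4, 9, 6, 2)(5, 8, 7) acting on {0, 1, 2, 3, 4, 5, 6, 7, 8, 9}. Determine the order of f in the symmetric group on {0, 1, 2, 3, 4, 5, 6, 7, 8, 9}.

6

The disjoint cycles have lengths 6, 3, 1.
The order of f is the least common multiple of its cycle lengths: lcm(6, 3) = 6.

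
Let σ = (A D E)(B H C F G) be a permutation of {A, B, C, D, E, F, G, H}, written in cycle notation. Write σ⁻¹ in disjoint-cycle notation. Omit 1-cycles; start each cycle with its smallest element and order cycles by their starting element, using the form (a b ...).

(A E D)(B G F C H)

The inverse reverses each cycle.
Reversing each cycle of σ and rotating so the smallest element leads gives (A E D)(B G F C H).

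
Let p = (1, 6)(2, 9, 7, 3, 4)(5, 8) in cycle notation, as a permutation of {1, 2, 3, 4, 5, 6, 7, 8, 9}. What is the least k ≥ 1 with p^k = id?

The cycle type of p is (5, 2, 2).
Since disjoint cycles commute, ord(p) = lcm(5, 2, 2) = 10.

10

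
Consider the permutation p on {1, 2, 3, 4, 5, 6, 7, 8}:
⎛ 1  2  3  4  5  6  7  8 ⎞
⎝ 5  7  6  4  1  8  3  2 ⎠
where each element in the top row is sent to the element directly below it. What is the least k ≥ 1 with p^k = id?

The disjoint-cycle form of p has cycle lengths 5, 2, 1.
Since disjoint cycles commute, ord(p) = lcm(5, 2) = 10.

10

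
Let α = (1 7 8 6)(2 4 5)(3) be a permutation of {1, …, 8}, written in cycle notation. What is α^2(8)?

1

8 lies in the 4-cycle (1 7 8 6).
Stepping 2 places around the cycle: 8 → 6 → 1.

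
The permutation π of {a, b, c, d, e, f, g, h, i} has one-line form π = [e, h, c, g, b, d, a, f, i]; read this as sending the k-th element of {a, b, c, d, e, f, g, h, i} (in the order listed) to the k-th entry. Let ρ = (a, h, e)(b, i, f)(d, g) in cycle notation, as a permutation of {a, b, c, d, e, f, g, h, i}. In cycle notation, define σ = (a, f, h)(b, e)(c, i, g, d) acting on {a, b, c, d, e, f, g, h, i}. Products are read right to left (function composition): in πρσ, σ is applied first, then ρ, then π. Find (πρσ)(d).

Chase d: σ(d) = c; ρ(c) = c; π(c) = c. Hence (πρσ)(d) = c.

c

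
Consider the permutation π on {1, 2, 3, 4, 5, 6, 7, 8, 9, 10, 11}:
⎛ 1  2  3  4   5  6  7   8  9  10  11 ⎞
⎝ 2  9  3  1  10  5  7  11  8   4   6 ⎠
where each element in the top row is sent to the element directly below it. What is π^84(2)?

Tracing 2 → 9 → … returns to 2 after 9 steps, so 2 lies in a 9-cycle (1, 2, 9, 8, 11, 6, 5, 10, 4).
Powers repeat with period 9 on this cycle, and 84 mod 9 = 3, so π^84(2) = π^3(2).
Advancing 3 steps from 2: 2 → 9 → 8 → 11.

11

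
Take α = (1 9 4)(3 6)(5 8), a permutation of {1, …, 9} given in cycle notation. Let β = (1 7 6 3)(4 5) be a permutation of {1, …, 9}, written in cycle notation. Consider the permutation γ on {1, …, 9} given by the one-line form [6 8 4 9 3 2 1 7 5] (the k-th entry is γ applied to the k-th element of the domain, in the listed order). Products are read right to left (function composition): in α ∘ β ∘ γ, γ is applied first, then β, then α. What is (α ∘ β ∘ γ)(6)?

Chase 6: γ(6) = 2; β(2) = 2; α(2) = 2. Hence (α ∘ β ∘ γ)(6) = 2.

2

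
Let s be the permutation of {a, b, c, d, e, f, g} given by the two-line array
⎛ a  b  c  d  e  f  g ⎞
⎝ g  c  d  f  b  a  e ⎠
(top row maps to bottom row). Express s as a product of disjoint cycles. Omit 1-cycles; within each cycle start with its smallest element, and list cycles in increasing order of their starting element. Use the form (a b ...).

(a g e b c d f)

Iterating s from a gives a → g → e → b → c → d → f → a; that is the 7-cycle (a g e b c d f).
Continuing from each remaining unvisited element yields (a g e b c d f).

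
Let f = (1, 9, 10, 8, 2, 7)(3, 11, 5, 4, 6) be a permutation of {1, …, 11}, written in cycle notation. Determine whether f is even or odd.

The cycle lengths are 6, 5.
A cycle of length ℓ contributes ℓ−1 transpositions, so f is a product of 5 + 4 = 9 transpositions — odd.

odd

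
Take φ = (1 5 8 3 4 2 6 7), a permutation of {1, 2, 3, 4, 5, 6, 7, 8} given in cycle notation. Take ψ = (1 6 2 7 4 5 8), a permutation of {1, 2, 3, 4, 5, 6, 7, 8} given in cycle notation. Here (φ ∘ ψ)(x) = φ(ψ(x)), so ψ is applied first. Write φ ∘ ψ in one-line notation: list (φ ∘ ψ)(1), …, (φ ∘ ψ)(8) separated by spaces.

7 1 4 8 3 6 2 5

(φ ∘ ψ)(x) = φ(ψ(x)). Computing each image: φ(ψ(1)) = φ(6) = 7, φ(ψ(2)) = φ(7) = 1, φ(ψ(3)) = φ(3) = 4, φ(ψ(4)) = φ(5) = 8, φ(ψ(5)) = φ(8) = 3, φ(ψ(6)) = φ(2) = 6, φ(ψ(7)) = φ(4) = 2, φ(ψ(8)) = φ(1) = 5.
Hence φ ∘ ψ = [7 1 4 8 3 6 2 5].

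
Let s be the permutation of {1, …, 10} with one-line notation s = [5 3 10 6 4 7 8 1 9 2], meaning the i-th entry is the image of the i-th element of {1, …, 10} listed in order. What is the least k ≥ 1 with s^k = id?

6

Writing s as disjoint cycles, the cycle lengths are 6, 3, 1.
Since disjoint cycles commute, ord(s) = lcm(6, 3) = 6.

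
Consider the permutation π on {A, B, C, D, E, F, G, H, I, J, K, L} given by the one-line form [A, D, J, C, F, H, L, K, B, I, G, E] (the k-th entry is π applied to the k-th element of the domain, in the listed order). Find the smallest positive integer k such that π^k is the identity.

Decomposing into disjoint cycles gives cycle lengths 6, 5, 1.
The order is lcm(6, 5) = 30.

30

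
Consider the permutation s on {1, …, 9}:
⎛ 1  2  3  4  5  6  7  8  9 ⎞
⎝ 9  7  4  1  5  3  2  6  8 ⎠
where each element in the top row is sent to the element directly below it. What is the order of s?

6

Decomposing into disjoint cycles gives cycle lengths 6, 2, 1.
The order is lcm(6, 2) = 6.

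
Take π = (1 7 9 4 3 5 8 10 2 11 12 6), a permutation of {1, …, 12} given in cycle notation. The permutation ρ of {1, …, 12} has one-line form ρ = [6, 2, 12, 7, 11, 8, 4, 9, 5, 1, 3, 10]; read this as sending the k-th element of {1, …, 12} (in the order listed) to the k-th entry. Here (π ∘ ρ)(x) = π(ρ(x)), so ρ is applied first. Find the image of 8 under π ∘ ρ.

ρ(8) = 9, then π(9) = 4; composing gives (π ∘ ρ)(8) = 4.

4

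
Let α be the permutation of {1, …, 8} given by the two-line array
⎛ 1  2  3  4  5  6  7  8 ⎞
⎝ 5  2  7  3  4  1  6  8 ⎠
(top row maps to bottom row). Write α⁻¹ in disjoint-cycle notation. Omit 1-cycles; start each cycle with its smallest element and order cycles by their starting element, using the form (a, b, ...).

(1, 6, 7, 3, 4, 5)

First write α in disjoint cycles: (1, 5, 4, 3, 7, 6).
The inverse reverses every cycle; in canonical form, α⁻¹ = (1, 6, 7, 3, 4, 5).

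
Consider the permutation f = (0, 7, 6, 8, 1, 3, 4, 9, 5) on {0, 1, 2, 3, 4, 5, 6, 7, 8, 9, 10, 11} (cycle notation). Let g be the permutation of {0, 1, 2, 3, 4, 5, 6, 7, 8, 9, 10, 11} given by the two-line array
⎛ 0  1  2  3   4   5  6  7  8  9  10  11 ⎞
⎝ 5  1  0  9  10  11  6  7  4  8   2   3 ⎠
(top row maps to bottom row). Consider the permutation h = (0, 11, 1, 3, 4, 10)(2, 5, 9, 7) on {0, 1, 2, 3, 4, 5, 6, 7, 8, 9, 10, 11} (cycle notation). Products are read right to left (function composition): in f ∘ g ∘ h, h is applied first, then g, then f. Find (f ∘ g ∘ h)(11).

Chase 11: h(11) = 1; g(1) = 1; f(1) = 3. Hence (f ∘ g ∘ h)(11) = 3.

3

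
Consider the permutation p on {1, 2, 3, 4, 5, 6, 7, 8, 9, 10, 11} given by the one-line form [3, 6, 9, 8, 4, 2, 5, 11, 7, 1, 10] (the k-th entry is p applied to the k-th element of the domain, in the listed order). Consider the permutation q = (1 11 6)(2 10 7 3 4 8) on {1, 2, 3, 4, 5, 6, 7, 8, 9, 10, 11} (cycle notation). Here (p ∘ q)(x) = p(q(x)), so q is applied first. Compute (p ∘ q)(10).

5

(p ∘ q)(10) = p(q(10)). q(10) = 7, then p(7) = 5. So (p ∘ q)(10) = 5.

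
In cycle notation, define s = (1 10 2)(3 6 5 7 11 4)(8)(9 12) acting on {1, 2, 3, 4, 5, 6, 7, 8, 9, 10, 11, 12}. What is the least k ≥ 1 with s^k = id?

6

The cycle type of s is (6, 3, 2, 1).
The order of s is the least common multiple of its cycle lengths: lcm(6, 3, 2) = 6.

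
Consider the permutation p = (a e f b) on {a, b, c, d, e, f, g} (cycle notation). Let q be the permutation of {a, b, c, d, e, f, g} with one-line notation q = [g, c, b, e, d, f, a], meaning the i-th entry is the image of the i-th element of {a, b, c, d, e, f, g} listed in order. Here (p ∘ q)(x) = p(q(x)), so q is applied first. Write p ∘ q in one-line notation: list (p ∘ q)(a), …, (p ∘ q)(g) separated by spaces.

g c a f d b e

Chase each element through q then p: a → g → g; b → c → c; c → b → a; d → e → f; e → d → d; f → f → b; g → a → e.
Collecting the images, p ∘ q = [g c a f d b e].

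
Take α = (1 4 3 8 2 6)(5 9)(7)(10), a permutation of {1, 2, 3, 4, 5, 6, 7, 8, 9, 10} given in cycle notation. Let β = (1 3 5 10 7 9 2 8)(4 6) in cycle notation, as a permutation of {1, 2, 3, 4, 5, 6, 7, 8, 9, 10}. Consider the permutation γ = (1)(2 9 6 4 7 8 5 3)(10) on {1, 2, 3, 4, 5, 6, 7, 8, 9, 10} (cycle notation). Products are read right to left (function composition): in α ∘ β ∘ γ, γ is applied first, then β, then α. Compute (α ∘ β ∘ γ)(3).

2

Apply the permutations in order: γ(3) = 2, then β(2) = 8, then α(8) = 2. So (α ∘ β ∘ γ)(3) = 2.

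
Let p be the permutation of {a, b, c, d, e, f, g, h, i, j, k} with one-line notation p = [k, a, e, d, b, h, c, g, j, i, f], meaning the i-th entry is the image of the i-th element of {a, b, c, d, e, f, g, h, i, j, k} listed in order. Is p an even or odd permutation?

In disjoint-cycle form the cycle lengths are 8, 2, 1.
A cycle is odd iff its length is even; p has 2 even-length cycles, so sgn(p) = (−1)^2 and p is even.

even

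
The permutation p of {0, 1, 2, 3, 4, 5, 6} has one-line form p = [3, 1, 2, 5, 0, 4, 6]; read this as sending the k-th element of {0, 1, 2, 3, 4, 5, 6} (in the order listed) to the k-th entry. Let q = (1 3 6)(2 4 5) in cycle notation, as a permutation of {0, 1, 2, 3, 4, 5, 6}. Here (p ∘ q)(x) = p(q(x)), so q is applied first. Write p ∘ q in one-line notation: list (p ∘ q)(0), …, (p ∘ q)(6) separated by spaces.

3 5 0 6 4 2 1

Chase each element through q then p: 0 → 0 → 3; 1 → 3 → 5; 2 → 4 → 0; 3 → 6 → 6; 4 → 5 → 4; 5 → 2 → 2; 6 → 1 → 1.
So p ∘ q in one-line form is 3 5 0 6 4 2 1.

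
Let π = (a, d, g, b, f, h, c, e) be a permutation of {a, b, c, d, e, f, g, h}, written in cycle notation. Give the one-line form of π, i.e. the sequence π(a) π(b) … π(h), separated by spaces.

Each element maps to the next entry in its cycle (wrapping to the front): a↦d, b↦f, c↦e, d↦g, e↦a, f↦h, g↦b, h↦c.
Listing these in domain order gives d f e g a h b c.

d f e g a h b c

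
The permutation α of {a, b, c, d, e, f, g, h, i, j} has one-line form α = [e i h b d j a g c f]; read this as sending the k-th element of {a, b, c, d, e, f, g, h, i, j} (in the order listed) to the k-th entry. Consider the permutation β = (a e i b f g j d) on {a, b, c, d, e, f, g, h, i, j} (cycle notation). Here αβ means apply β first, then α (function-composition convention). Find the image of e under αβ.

c

First apply β: β(e) = i, then α(i) = c. Thus (αβ)(e) = c.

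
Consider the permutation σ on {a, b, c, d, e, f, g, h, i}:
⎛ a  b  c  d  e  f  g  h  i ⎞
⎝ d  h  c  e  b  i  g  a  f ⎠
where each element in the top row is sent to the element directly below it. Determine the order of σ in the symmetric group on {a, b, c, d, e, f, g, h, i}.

The disjoint-cycle form of σ has cycle lengths 5, 2, 1, 1.
The order is lcm(5, 2) = 10.

10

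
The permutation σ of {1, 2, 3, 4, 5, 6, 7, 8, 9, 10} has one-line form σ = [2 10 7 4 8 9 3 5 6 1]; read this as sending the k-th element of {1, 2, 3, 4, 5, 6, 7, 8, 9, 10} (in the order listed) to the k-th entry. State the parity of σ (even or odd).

odd

In disjoint-cycle form the cycle lengths are 3, 2, 2, 2, 1.
A cycle is odd iff its length is even; σ has 3 even-length cycles, so sgn(σ) = (−1)^3 and σ is odd.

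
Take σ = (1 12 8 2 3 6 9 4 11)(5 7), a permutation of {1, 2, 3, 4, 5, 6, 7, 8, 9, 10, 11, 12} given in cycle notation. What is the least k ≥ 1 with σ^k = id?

18

The disjoint cycles have lengths 9, 2, 1.
The order is lcm(9, 2) = 18.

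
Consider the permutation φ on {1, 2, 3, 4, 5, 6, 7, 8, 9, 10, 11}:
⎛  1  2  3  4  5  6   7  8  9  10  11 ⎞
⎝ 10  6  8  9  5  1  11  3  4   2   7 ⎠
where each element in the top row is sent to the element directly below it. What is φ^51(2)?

10

Tracing 2 → 6 → … returns to 2 after 4 steps, so 2 lies in a 4-cycle (1, 10, 2, 6).
Since the cycle has length 4, φ^51 acts on it the same as φ^3 (51 mod 4 = 3).
Advancing 3 steps from 2: 2 → 6 → 1 → 10.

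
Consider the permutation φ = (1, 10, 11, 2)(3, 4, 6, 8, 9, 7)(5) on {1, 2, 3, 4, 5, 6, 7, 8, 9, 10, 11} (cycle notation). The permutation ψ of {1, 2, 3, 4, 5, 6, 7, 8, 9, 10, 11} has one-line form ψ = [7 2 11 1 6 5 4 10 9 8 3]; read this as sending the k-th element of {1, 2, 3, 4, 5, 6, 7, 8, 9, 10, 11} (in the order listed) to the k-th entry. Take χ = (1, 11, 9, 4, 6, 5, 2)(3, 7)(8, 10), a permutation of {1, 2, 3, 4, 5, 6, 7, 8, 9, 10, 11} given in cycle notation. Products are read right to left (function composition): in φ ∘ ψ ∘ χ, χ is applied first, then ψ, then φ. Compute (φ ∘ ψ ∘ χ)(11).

7

(φ ∘ ψ ∘ χ)(11) = φ(ψ(χ(11))). χ(11) = 9, then ψ(9) = 9, then φ(9) = 7, so the result is 7.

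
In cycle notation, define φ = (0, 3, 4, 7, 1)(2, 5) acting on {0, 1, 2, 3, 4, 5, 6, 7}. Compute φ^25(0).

0 lies in the 5-cycle (0, 3, 4, 7, 1).
On a 5-cycle, φ^5 is the identity, so φ^25 = φ^0 there (25 ≡ 0 mod 5).
So φ^25(0) = 0.

0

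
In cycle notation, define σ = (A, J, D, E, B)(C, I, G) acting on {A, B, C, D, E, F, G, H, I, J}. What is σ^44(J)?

J lies in the 5-cycle (A, J, D, E, B).
Powers repeat with period 5 on this cycle, and 44 mod 5 = 4, so σ^44(J) = σ^4(J).
Stepping 4 places around the cycle: J → D → E → B → A.

A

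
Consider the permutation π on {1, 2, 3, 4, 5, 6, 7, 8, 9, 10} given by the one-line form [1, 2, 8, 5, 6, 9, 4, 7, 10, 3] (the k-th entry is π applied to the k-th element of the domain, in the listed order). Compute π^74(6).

10

Tracing 6 → 9 → … returns to 6 after 8 steps, so 6 lies in an 8-cycle (3 8 7 4 5 6 9 10).
On an 8-cycle, π^8 is the identity, so π^74 = π^2 there (74 ≡ 2 mod 8).
Advancing 2 steps from 6: 6 → 9 → 10.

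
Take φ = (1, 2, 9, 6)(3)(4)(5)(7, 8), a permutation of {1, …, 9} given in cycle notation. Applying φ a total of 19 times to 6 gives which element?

6 lies in the 4-cycle (1, 2, 9, 6).
Powers repeat with period 4 on this cycle, and 19 mod 4 = 3, so φ^19(6) = φ^3(6).
Stepping 3 places around the cycle: 6 → 1 → 2 → 9.

9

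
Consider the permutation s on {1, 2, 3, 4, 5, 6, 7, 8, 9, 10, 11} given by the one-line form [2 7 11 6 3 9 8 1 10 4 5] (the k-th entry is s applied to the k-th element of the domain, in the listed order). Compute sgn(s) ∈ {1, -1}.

1

In disjoint-cycle form the cycle lengths are 4, 4, 3.
A cycle is odd iff its length is even; s has 2 even-length cycles, so sgn(s) = (−1)^2 and s is even.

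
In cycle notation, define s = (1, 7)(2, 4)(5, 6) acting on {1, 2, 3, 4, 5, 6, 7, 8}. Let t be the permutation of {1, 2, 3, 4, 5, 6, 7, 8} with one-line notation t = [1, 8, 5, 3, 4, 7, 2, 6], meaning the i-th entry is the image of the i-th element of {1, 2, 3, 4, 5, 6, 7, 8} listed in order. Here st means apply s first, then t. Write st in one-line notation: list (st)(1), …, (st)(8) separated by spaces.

2 3 5 8 7 4 1 6

Chase each element through s then t: 1 → 7 → 2; 2 → 4 → 3; 3 → 3 → 5; 4 → 2 → 8; 5 → 6 → 7; 6 → 5 → 4; 7 → 1 → 1; 8 → 8 → 6.
Collecting the images, st = [2 3 5 8 7 4 1 6].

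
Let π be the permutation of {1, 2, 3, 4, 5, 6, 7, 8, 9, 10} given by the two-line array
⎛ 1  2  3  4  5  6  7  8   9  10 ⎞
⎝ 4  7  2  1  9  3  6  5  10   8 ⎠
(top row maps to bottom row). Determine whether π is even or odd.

In disjoint-cycle form the cycle lengths are 4, 4, 2.
A cycle of length ℓ contributes ℓ−1 transpositions, so π is a product of 3 + 3 + 1 = 7 transpositions — odd.

odd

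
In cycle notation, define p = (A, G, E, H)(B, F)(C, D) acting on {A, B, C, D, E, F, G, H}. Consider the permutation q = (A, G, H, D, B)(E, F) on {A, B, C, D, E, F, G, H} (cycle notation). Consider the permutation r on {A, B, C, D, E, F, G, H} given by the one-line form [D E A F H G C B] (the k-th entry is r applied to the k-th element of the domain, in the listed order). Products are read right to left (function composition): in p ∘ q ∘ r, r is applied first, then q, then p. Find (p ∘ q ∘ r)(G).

Apply the permutations in order: r(G) = C, then q(C) = C, then p(C) = D. So (p ∘ q ∘ r)(G) = D.

D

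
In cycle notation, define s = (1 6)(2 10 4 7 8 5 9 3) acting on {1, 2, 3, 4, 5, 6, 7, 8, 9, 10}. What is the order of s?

The cycle type of s is (8, 2).
The order is lcm(8, 2) = 8.

8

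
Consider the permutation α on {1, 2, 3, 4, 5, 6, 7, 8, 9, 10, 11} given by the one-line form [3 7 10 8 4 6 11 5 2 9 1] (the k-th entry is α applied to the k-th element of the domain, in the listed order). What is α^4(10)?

11

Tracing 10 → 9 → … returns to 10 after 7 steps, so 10 lies in a 7-cycle (1, 3, 10, 9, 2, 7, 11).
Stepping 4 places around the cycle: 10 → 9 → 2 → 7 → 11.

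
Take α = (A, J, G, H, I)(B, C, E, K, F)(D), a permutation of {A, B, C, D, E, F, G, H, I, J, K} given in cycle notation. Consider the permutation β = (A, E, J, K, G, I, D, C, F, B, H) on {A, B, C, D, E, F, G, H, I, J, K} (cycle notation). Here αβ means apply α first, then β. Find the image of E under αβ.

First apply α: α(E) = K, then β(K) = G. Thus (αβ)(E) = G.

G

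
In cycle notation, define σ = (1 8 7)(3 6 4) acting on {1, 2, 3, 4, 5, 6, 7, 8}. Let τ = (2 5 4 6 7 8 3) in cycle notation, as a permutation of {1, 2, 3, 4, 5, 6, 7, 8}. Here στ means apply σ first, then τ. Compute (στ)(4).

First apply σ: σ(4) = 3, then τ(3) = 2. Thus (στ)(4) = 2.

2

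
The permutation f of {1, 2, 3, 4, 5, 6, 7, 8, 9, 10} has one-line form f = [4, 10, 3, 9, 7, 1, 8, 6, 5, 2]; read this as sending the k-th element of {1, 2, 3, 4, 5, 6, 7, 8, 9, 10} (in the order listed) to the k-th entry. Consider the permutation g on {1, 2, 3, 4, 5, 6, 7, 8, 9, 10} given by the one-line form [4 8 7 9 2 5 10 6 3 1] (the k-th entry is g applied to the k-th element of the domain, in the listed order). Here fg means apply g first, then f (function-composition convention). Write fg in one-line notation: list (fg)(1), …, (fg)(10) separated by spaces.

(fg)(x) = f(g(x)). Computing each image: f(g(1)) = f(4) = 9, f(g(2)) = f(8) = 6, f(g(3)) = f(7) = 8, f(g(4)) = f(9) = 5, f(g(5)) = f(2) = 10, f(g(6)) = f(5) = 7, f(g(7)) = f(10) = 2, f(g(8)) = f(6) = 1, f(g(9)) = f(3) = 3, f(g(10)) = f(1) = 4.
Hence fg = [9 6 8 5 10 7 2 1 3 4].

9 6 8 5 10 7 2 1 3 4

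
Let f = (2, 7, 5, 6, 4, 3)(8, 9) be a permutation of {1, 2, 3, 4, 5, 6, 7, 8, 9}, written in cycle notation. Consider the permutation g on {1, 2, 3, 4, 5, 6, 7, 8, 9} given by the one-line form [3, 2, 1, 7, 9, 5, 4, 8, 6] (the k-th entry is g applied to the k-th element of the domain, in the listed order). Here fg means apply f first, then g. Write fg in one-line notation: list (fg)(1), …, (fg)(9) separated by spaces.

3 4 2 1 5 7 9 6 8

(fg)(x) = g(f(x)). Computing each image: g(f(1)) = g(1) = 3, g(f(2)) = g(7) = 4, g(f(3)) = g(2) = 2, g(f(4)) = g(3) = 1, g(f(5)) = g(6) = 5, g(f(6)) = g(4) = 7, g(f(7)) = g(5) = 9, g(f(8)) = g(9) = 6, g(f(9)) = g(8) = 8.
Hence fg = [3 4 2 1 5 7 9 6 8].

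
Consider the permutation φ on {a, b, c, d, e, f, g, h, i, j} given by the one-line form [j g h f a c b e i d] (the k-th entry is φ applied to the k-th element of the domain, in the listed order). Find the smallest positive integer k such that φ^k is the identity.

Writing φ as disjoint cycles, the cycle lengths are 7, 2, 1.
The order is lcm(7, 2) = 14.

14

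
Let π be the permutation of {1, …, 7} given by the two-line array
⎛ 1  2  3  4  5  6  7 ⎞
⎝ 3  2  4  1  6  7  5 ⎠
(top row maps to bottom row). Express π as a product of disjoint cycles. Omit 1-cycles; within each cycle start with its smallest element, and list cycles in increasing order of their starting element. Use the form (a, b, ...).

Iterating π from 1 gives 1 → 3 → 4 → 1; that is the 3-cycle (1, 3, 4).
Continuing from each remaining unvisited element yields (1, 3, 4)(5, 6, 7).

(1, 3, 4)(5, 6, 7)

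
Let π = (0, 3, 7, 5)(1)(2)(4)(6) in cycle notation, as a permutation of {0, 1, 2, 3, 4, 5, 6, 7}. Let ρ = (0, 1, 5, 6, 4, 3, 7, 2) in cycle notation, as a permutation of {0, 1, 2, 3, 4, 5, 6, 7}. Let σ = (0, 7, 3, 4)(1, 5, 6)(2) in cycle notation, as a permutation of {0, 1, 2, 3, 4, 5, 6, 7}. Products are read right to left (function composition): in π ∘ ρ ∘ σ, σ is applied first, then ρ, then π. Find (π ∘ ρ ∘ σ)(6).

Apply the permutations in order: σ(6) = 1, then ρ(1) = 5, then π(5) = 0. So (π ∘ ρ ∘ σ)(6) = 0.

0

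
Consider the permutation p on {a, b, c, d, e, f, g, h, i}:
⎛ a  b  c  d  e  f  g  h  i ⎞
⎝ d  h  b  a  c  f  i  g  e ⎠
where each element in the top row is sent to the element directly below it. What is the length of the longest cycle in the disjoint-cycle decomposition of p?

6

Decomposing into disjoint cycles gives (a d)(b h g i e c); the longest has length 6.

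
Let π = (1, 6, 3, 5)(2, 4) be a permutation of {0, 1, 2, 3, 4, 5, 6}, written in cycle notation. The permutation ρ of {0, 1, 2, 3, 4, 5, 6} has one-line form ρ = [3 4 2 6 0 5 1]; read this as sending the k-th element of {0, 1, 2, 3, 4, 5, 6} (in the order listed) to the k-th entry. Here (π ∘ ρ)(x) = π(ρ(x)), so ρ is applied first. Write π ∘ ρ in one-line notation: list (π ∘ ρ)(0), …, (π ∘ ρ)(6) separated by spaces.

Chase each element through ρ then π: 0 → 3 → 5; 1 → 4 → 2; 2 → 2 → 4; 3 → 6 → 3; 4 → 0 → 0; 5 → 5 → 1; 6 → 1 → 6.
So π ∘ ρ in one-line form is 5 2 4 3 0 1 6.

5 2 4 3 0 1 6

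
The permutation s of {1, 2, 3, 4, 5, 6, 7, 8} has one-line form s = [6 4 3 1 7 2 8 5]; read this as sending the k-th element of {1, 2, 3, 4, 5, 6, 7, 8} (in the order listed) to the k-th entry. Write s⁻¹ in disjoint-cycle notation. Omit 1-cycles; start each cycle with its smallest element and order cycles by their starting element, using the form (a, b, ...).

(1, 4, 2, 6)(5, 8, 7)

The cycle decomposition of s is (1, 6, 2, 4)(5, 7, 8).
The inverse reverses every cycle; in canonical form, s⁻¹ = (1, 4, 2, 6)(5, 8, 7).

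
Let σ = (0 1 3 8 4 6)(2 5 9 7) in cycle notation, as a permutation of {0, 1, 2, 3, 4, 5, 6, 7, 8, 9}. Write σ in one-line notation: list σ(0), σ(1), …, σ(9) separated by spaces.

1 3 5 8 6 9 0 2 4 7

Image by image: 0↦1, 1↦3, 2↦5, 3↦8, 4↦6, 5↦9, 6↦0, 7↦2, 8↦4, 9↦7.
Listing these in domain order gives 1 3 5 8 6 9 0 2 4 7.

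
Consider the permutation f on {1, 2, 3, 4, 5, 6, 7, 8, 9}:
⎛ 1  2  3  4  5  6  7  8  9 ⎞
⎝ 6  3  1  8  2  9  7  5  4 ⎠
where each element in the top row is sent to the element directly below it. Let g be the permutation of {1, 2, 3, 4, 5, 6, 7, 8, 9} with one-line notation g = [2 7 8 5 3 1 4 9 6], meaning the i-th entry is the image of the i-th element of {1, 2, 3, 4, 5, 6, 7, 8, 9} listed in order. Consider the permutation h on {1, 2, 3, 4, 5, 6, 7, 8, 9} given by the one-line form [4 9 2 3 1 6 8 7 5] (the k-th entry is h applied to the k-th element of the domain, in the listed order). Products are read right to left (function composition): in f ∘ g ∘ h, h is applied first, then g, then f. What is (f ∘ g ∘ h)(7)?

(f ∘ g ∘ h)(7) = f(g(h(7))). h(7) = 8, then g(8) = 9, then f(9) = 4, so the result is 4.

4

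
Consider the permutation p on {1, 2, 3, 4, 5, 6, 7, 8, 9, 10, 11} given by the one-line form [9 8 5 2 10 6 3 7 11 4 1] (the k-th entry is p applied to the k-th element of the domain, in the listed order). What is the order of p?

The disjoint-cycle form of p has cycle lengths 7, 3, 1.
The order of p is the least common multiple of its cycle lengths: lcm(7, 3) = 21.

21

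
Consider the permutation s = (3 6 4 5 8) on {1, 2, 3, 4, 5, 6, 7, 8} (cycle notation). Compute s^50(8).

8

8 lies in the 5-cycle (3 6 4 5 8).
On a 5-cycle, s^5 is the identity, so s^50 = s^0 there (50 ≡ 0 mod 5).
So s^50(8) = 8.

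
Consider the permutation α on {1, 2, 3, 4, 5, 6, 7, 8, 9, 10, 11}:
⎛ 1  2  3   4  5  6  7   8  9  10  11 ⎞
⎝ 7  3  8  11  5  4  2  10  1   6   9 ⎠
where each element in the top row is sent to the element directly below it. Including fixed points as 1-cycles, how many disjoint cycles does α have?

The cycle decomposition is (1, 7, 2, 3, 8, 10, 6, 4, 11, 9)(5), which has 2 cycles (counting 1-cycles).

2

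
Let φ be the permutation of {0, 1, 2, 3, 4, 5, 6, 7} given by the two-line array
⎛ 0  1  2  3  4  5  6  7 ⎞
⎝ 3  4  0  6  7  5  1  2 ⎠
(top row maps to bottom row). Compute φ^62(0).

2

Tracing 0 → 3 → … returns to 0 after 7 steps, so 0 lies in a 7-cycle (0, 3, 6, 1, 4, 7, 2).
Powers repeat with period 7 on this cycle, and 62 mod 7 = 6, so φ^62(0) = φ^6(0).
Stepping 6 places around the cycle: 0 → 3 → 6 → 1 → 4 → 7 → 2.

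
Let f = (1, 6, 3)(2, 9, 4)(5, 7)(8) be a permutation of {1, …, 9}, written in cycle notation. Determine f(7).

Within (5, 7), 7 ↦ 5.

5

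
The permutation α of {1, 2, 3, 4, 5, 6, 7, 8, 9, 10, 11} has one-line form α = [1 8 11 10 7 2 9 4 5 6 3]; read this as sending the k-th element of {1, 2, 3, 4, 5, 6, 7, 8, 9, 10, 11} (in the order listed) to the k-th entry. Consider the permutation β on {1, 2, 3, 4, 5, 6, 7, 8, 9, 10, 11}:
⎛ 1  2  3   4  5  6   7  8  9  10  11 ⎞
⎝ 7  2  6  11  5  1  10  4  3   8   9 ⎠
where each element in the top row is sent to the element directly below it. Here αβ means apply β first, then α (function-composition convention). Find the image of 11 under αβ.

5

First apply β: β(11) = 9, then α(9) = 5. Thus (αβ)(11) = 5.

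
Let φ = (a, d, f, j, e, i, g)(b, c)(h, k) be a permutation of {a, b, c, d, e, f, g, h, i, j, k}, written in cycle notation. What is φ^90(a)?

a lies in the 7-cycle (a, d, f, j, e, i, g).
Since the cycle has length 7, φ^90 acts on it the same as φ^6 (90 mod 7 = 6).
Stepping 6 places around the cycle: a → d → f → j → e → i → g.

g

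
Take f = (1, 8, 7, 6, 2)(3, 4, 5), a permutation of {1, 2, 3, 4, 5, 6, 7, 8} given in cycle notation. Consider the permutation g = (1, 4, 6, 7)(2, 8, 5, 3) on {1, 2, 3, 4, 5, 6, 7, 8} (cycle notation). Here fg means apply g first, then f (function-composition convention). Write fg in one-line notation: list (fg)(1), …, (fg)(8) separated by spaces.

For each element, apply g then f: 1 → 4 → 5; 2 → 8 → 7; 3 → 2 → 1; 4 → 6 → 2; 5 → 3 → 4; 6 → 7 → 6; 7 → 1 → 8; 8 → 5 → 3.
Collecting the images, fg = [5 7 1 2 4 6 8 3].

5 7 1 2 4 6 8 3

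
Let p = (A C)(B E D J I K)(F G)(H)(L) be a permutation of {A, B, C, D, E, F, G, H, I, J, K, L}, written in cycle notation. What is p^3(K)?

D

K lies in the 6-cycle (B E D J I K).
Stepping 3 places around the cycle: K → B → E → D.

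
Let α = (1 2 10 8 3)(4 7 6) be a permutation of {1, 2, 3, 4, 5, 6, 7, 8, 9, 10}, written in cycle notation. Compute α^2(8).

8 lies in the 5-cycle (1 2 10 8 3).
Advancing 2 steps from 8: 8 → 3 → 1.

1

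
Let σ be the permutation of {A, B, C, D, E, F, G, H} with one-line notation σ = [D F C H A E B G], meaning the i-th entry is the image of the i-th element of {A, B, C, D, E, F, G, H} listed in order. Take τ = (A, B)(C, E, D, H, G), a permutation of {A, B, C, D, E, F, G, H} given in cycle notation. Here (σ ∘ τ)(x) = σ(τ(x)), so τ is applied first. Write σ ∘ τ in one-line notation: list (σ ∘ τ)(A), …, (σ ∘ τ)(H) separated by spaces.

F D A G H E C B

(σ ∘ τ)(x) = σ(τ(x)). Computing each image: σ(τ(A)) = σ(B) = F, σ(τ(B)) = σ(A) = D, σ(τ(C)) = σ(E) = A, σ(τ(D)) = σ(H) = G, σ(τ(E)) = σ(D) = H, σ(τ(F)) = σ(F) = E, σ(τ(G)) = σ(C) = C, σ(τ(H)) = σ(G) = B.
Hence σ ∘ τ = [F D A G H E C B].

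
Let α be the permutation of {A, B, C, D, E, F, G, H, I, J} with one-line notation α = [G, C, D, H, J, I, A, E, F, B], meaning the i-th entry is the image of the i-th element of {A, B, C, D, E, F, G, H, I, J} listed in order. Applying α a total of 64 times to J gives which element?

Tracing J → B → … returns to J after 6 steps, so J lies in a 6-cycle (B, C, D, H, E, J).
Since the cycle has length 6, α^64 acts on it the same as α^4 (64 mod 6 = 4).
Stepping 4 places around the cycle: J → B → C → D → H.

H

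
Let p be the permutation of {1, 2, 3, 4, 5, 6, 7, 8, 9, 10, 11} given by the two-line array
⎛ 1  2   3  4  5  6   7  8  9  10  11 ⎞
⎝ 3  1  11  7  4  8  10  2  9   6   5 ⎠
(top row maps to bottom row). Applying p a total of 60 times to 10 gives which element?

10

Tracing 10 → 6 → … returns to 10 after 10 steps, so 10 lies in a 10-cycle (1 3 11 5 4 7 10 6 8 2).
Since the cycle has length 10, p^60 acts on it the same as p^0 (60 mod 10 = 0).
So p^60(10) = 10.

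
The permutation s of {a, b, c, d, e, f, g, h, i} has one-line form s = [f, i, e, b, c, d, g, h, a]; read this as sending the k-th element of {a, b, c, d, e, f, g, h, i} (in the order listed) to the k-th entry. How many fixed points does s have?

2

The fixed points (elements with s(x) = x) are {g, h}, so there are 2.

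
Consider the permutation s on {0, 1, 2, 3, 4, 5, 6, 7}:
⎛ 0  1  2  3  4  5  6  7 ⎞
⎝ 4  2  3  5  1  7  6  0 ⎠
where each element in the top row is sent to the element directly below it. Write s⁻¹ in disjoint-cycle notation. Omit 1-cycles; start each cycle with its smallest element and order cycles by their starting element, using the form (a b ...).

(0 7 5 3 2 1 4)

First write s in disjoint cycles: (0 4 1 2 3 5 7).
Reversing each cycle (and rotating so the smallest element leads) gives s⁻¹ = (0 7 5 3 2 1 4).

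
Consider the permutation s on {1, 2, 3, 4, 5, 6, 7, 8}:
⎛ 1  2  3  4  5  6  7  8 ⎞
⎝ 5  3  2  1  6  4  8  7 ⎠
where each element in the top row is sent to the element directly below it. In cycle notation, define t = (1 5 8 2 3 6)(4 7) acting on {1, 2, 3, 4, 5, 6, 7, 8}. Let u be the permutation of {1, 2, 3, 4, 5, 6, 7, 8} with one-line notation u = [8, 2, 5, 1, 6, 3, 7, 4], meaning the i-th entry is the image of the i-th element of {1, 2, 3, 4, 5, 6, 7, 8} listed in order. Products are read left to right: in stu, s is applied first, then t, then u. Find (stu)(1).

Apply the permutations in order: s(1) = 5, then t(5) = 8, then u(8) = 4. So (stu)(1) = 4.

4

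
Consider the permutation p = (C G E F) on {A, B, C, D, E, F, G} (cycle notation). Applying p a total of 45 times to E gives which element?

E lies in the 4-cycle (C G E F).
Powers repeat with period 4 on this cycle, and 45 mod 4 = 1, so p^45(E) = p^1(E).
Advancing 1 step from E: E → F.

F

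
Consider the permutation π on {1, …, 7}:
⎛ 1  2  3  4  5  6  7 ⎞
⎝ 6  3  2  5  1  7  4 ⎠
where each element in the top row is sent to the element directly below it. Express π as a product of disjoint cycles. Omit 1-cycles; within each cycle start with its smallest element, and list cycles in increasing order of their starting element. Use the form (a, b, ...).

(1, 6, 7, 4, 5)(2, 3)

Start at 1 and follow images: 1 → 6 → 7 → 4 → 5 → 1, giving the cycle (1, 6, 7, 4, 5).
Continuing from each remaining unvisited element yields (1, 6, 7, 4, 5)(2, 3).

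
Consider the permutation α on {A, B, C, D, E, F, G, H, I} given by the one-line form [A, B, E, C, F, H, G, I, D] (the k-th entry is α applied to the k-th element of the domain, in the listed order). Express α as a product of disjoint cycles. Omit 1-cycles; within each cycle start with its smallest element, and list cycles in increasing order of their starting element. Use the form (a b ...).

(C E F H I D)

Iterating α from C gives C → E → F → H → I → D → C; that is the 6-cycle (C E F H I D).
Continuing from each remaining unvisited element yields (C E F H I D).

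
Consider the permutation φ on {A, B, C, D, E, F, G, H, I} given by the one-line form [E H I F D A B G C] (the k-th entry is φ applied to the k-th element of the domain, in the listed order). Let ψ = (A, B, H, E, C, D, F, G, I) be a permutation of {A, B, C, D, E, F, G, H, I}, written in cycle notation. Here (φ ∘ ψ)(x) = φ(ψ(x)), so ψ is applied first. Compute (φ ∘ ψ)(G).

C

First apply ψ: ψ(G) = I, then φ(I) = C. Thus (φ ∘ ψ)(G) = C.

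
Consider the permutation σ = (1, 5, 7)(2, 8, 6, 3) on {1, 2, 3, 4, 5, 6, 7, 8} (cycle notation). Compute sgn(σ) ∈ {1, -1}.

-1

The cycle lengths are 4, 3, 1.
A cycle of length ℓ contributes ℓ−1 transpositions, so σ is a product of 3 + 2 = 5 transpositions — odd.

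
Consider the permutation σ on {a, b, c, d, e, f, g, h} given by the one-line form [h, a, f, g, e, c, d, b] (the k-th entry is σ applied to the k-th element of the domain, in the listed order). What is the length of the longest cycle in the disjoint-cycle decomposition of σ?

3

Decomposing into disjoint cycles gives (a, h, b)(c, f)(d, g); the longest has length 3.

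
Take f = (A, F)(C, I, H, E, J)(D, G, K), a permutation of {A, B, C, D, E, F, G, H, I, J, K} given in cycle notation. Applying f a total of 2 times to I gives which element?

E

I lies in the 5-cycle (C, I, H, E, J).
Advancing 2 steps from I: I → H → E.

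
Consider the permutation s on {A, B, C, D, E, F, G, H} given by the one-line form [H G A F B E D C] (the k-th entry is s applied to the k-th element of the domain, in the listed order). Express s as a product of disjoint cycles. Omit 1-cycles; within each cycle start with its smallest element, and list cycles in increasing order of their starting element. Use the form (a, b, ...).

(A, H, C)(B, G, D, F, E)

Start at A and follow images: A → H → C → A, giving the cycle (A, H, C).
Repeating from the next unused element and collecting all non-trivial cycles gives (A, H, C)(B, G, D, F, E).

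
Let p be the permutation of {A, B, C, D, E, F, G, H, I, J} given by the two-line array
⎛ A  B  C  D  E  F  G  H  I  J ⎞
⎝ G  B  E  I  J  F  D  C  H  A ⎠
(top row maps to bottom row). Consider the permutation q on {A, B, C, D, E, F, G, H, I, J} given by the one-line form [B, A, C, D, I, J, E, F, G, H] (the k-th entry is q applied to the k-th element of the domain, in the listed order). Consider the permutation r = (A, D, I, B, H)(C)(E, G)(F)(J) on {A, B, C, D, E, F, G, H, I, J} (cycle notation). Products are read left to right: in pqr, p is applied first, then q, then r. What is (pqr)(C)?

B

(pqr)(C) = r(q(p(C))). p(C) = E, then q(E) = I, then r(I) = B, so the result is B.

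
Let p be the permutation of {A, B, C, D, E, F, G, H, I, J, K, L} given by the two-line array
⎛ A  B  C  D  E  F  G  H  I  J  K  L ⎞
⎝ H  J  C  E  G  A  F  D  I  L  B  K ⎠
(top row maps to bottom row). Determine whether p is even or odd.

even

In disjoint-cycle form the cycle lengths are 6, 4, 1, 1.
A cycle of length ℓ contributes ℓ−1 transpositions, so p is a product of 5 + 3 = 8 transpositions — even.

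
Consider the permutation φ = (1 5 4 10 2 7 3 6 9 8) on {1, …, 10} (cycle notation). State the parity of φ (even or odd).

The cycle lengths are 10.
A cycle is odd iff its length is even; φ has 1 even-length cycle, so sgn(φ) = (−1)^1 and φ is odd.

odd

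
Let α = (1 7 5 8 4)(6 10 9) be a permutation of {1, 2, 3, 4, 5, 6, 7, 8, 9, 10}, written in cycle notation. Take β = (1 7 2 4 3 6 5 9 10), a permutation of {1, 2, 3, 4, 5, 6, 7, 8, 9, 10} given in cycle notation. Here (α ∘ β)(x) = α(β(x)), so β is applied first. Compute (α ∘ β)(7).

(α ∘ β)(7) = α(β(7)). β(7) = 2, then α(2) = 2. So (α ∘ β)(7) = 2.

2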